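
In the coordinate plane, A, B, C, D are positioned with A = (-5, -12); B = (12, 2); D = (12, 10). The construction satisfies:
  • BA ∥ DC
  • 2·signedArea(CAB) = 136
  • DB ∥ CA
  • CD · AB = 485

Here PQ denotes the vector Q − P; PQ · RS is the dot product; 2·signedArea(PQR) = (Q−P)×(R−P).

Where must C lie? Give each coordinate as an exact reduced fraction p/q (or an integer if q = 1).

C = (-5, -4)

1. C_x = -5  [DB ∥ CA ∩ BA ∥ DC]
2. C_y = -4  [DB ∥ CA ∩ BA ∥ DC]
   → C = (-5, -4)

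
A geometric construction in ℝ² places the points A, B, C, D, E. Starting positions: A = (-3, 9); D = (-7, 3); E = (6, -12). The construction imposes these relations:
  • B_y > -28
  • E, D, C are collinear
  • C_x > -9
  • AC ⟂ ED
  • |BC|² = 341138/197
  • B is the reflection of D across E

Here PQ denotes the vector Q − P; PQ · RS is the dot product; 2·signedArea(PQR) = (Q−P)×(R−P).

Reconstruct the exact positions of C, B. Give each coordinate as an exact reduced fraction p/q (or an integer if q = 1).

1. C_x = -1626/197  [E, D, C are collinear ∩ AC ⟂ ED]
2. C_y = 876/197  [E, D, C are collinear ∩ AC ⟂ ED]
   → C = (-1626/197, 876/197)
3. B_x = 19  [B is the reflection of D across E]
4. B_y = -27  [B is the reflection of D across E]
   → B = (19, -27)

B = (19, -27)
C = (-1626/197, 876/197)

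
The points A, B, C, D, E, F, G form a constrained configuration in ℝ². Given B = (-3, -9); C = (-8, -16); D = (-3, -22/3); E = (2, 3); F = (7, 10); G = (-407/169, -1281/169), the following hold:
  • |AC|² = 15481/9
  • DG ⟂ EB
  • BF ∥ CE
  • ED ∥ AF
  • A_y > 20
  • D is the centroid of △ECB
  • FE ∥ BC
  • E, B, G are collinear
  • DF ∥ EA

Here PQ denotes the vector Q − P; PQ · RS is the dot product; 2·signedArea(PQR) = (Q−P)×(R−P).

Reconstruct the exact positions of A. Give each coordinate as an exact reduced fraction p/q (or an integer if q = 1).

1. A_x = 12  [ED ∥ AF ∩ DF ∥ EA]
2. A_y = 61/3  [ED ∥ AF ∩ DF ∥ EA]
   → A = (12, 61/3)

A = (12, 61/3)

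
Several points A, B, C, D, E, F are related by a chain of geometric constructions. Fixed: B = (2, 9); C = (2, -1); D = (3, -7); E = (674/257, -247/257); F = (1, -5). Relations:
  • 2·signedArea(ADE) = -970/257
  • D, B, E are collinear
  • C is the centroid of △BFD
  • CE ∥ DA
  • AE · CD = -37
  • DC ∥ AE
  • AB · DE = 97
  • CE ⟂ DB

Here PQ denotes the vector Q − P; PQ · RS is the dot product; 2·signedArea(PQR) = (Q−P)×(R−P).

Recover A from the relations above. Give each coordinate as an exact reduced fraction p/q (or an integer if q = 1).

1. A_x = 931/257  [DC ∥ AE ∩ CE ∥ DA]
2. A_y = -1789/257  [DC ∥ AE ∩ CE ∥ DA]
   → A = (931/257, -1789/257)

A = (931/257, -1789/257)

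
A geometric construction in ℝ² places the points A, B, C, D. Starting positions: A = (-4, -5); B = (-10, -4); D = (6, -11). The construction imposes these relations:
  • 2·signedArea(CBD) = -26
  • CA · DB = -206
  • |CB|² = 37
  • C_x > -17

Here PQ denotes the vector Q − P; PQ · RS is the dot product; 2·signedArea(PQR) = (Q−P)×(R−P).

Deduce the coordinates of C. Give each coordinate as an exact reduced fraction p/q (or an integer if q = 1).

C = (-16, -3)

1. C_x = -16  [CA · DB = -206 ∩ 2·signedArea(CBD) = -26]
2. C_y = -3  [CA · DB = -206 ∩ 2·signedArea(CBD) = -26]
   → C = (-16, -3)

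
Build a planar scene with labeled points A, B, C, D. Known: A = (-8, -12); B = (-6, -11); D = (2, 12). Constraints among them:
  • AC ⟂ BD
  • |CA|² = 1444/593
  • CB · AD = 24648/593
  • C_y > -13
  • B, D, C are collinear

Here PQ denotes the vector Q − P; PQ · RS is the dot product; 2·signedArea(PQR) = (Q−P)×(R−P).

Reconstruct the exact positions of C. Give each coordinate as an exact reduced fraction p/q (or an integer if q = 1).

C = (-3870/593, -7420/593)

1. C_x = -3870/593  [B, D, C are collinear ∩ AC ⟂ BD]
2. C_y = -7420/593  [B, D, C are collinear ∩ AC ⟂ BD]
   → C = (-3870/593, -7420/593)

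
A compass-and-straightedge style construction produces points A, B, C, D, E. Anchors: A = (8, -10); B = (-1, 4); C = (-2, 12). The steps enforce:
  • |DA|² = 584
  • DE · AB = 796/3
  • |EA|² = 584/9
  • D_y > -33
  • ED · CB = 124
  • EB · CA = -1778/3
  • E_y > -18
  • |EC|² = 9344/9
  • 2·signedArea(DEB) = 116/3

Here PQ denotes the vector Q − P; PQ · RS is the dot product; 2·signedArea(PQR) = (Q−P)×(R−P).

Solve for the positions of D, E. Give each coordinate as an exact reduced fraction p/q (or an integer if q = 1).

D = (18, -32)
E = (34/3, -52/3)

1. E_x = 34/3  [line -10·x + 22·y + 1484/3 = 0 ∩ |EA|² = 584/9]
2. E_y = -52/3  [line -10·x + 22·y + 1484/3 = 0 ∩ |EA|² = 584/9]
   → E = (34/3, -52/3)
3. D_x = 18  [DE · AB = 796/3 ∩ ED · CB = 124]
4. D_y = -32  [DE · AB = 796/3 ∩ ED · CB = 124]
   → D = (18, -32)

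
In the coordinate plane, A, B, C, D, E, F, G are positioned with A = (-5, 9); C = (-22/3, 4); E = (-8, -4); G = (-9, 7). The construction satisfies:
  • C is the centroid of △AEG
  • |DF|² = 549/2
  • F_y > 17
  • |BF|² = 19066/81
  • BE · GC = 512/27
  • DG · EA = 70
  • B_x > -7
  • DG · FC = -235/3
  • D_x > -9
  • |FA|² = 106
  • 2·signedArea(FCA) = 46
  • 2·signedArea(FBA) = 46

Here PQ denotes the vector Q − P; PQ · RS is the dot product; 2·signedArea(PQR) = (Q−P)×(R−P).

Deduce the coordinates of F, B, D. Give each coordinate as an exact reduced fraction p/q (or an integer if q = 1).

1. F_x = -10  [line -5·x + 7/3·y + -92 = 0 ∩ |FA|² = 106]
2. F_y = 18  [line -5·x + 7/3·y + -92 = 0 ∩ |FA|² = 106]
   → F = (-10, 18)
3. B_x = -61/9  [2·signedArea(FBA) = 46 ∩ BE · GC = 512/27]
4. B_y = 3  [2·signedArea(FBA) = 46 ∩ BE · GC = 512/27]
   → B = (-61/9, 3)
5. D_x = -17/2  [DG · EA = 70 ∩ DG · FC = -235/3]
6. D_y = 3/2  [DG · EA = 70 ∩ DG · FC = -235/3]
   → D = (-17/2, 3/2)

B = (-61/9, 3)
D = (-17/2, 3/2)
F = (-10, 18)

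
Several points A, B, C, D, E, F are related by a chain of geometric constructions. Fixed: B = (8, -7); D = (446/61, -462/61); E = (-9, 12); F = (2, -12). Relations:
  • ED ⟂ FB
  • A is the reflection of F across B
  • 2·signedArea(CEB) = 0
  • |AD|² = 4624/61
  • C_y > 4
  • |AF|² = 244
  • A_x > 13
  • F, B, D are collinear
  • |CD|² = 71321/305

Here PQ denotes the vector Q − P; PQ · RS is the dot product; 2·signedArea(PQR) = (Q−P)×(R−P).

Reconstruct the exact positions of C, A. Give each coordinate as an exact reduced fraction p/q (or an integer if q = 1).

1. C_x = -11/5  [line 19·x + 17·y + -33 = 0 ∩ |CD|² = 71321/305]
2. C_y = 22/5  [line 19·x + 17·y + -33 = 0 ∩ |CD|² = 71321/305]
   → C = (-11/5, 22/5)
3. A_x = 14  [A is the reflection of F across B]
4. A_y = -2  [A is the reflection of F across B]
   → A = (14, -2)

A = (14, -2)
C = (-11/5, 22/5)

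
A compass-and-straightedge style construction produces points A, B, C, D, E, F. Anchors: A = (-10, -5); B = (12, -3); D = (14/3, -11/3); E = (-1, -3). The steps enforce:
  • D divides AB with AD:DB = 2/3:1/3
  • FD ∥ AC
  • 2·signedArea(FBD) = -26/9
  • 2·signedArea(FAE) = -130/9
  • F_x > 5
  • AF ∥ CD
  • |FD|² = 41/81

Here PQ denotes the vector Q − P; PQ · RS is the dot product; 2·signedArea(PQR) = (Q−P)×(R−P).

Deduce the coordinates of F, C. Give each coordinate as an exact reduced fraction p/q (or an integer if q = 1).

C = (-95/9, -49/9)
F = (47/9, -29/9)

1. F_x = 47/9  [2·signedArea(FAE) = -130/9 ∩ 2·signedArea(FBD) = -26/9]
2. F_y = -29/9  [2·signedArea(FAE) = -130/9 ∩ 2·signedArea(FBD) = -26/9]
   → F = (47/9, -29/9)
3. C_x = -95/9  [AF ∥ CD ∩ FD ∥ AC]
4. C_y = -49/9  [AF ∥ CD ∩ FD ∥ AC]
   → C = (-95/9, -49/9)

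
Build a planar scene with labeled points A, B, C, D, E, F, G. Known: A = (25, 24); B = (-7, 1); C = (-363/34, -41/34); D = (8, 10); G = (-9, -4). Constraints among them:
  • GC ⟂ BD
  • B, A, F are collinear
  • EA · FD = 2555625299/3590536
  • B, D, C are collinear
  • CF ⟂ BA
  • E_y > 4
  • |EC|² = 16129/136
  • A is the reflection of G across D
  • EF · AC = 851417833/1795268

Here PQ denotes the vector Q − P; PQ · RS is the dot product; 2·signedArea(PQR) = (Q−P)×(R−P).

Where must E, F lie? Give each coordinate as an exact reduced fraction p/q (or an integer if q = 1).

1. F_x = -276407/26401  [B, A, F are collinear ∩ CF ⟂ BA]
2. F_y = -78873/52802  [B, A, F are collinear ∩ CF ⟂ BA]
   → F = (-276407/26401, -78873/52802)
3. E_x = -91/68  [EF · AC = 851417833/1795268 ∩ EA · FD = 2555625299/3590536]
4. E_y = 299/68  [EF · AC = 851417833/1795268 ∩ EA · FD = 2555625299/3590536]
   → E = (-91/68, 299/68)

E = (-91/68, 299/68)
F = (-276407/26401, -78873/52802)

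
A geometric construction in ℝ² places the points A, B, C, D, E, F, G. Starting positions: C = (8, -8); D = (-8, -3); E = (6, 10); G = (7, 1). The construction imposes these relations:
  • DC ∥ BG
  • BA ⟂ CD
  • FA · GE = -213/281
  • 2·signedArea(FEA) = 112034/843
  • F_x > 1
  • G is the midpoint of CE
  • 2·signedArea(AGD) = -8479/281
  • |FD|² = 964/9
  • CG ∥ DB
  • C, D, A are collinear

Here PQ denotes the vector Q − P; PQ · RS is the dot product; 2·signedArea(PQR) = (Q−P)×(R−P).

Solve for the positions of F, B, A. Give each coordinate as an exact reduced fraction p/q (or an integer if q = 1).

1. B_x = -9  [DC ∥ BG ∩ CG ∥ DB]
2. B_y = 6  [DC ∥ BG ∩ CG ∥ DB]
   → B = (-9, 6)
3. A_x = -3224/281  [C, D, A are collinear ∩ BA ⟂ CD]
4. A_y = -538/281  [C, D, A are collinear ∩ BA ⟂ CD]
   → A = (-3224/281, -538/281)
5. F_x = 2  [FA · GE = -213/281 ∩ 2·signedArea(FEA) = 112034/843]
6. F_y = -1/3  [FA · GE = -213/281 ∩ 2·signedArea(FEA) = 112034/843]
   → F = (2, -1/3)

A = (-3224/281, -538/281)
B = (-9, 6)
F = (2, -1/3)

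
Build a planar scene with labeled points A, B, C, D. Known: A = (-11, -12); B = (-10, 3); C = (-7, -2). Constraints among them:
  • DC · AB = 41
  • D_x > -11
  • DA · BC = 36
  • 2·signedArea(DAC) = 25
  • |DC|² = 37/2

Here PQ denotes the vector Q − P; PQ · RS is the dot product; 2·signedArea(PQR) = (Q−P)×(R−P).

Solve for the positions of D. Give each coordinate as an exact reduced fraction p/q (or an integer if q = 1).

D = (-21/2, -9/2)

1. D_x = -21/2  [DC · AB = 41 ∩ 2·signedArea(DAC) = 25]
2. D_y = -9/2  [DC · AB = 41 ∩ 2·signedArea(DAC) = 25]
   → D = (-21/2, -9/2)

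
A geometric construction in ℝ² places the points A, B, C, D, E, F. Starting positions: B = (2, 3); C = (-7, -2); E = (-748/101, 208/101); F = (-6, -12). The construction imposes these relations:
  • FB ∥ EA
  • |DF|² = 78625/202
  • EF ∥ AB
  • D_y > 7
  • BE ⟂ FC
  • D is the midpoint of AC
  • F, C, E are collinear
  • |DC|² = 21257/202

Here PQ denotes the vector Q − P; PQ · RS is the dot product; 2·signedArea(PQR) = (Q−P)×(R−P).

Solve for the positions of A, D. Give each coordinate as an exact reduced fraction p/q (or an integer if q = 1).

A = (60/101, 1723/101)
D = (-647/202, 1521/202)

1. A_x = 60/101  [EF ∥ AB ∩ FB ∥ EA]
2. A_y = 1723/101  [EF ∥ AB ∩ FB ∥ EA]
   → A = (60/101, 1723/101)
3. D_x = -647/202  [D is the midpoint of AC]
4. D_y = 1521/202  [D is the midpoint of AC]
   → D = (-647/202, 1521/202)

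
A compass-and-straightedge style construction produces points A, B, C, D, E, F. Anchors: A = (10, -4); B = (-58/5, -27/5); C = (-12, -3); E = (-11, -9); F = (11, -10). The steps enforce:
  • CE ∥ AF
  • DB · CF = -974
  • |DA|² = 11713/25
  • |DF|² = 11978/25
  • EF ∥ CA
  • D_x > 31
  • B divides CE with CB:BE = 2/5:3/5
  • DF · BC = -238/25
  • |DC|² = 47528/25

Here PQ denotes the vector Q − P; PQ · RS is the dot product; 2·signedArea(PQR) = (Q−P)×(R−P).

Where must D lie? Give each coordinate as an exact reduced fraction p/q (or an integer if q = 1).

D = (158/5, -13/5)

1. D_x = 158/5  [DB · CF = -974 ∩ DF · BC = -238/25]
2. D_y = -13/5  [DB · CF = -974 ∩ DF · BC = -238/25]
   → D = (158/5, -13/5)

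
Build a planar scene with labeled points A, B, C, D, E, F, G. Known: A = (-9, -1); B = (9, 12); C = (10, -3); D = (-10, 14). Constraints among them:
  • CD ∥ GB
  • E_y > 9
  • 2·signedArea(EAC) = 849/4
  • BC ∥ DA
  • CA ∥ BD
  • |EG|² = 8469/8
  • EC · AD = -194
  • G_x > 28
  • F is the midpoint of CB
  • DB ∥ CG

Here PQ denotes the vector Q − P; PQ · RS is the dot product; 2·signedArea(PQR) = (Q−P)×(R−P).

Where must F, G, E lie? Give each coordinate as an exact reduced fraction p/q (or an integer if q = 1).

E = (-1/4, 37/4)
F = (19/2, 9/2)
G = (29, -5)

1. F_x = 19/2  [F is the midpoint of CB]
2. F_y = 9/2  [F is the midpoint of CB]
   → F = (19/2, 9/2)
3. G_x = 29  [CD ∥ GB ∩ DB ∥ CG]
4. G_y = -5  [CD ∥ GB ∩ DB ∥ CG]
   → G = (29, -5)
5. E_x = -1/4  [2·signedArea(EAC) = 849/4 ∩ EC · AD = -194]
6. E_y = 37/4  [2·signedArea(EAC) = 849/4 ∩ EC · AD = -194]
   → E = (-1/4, 37/4)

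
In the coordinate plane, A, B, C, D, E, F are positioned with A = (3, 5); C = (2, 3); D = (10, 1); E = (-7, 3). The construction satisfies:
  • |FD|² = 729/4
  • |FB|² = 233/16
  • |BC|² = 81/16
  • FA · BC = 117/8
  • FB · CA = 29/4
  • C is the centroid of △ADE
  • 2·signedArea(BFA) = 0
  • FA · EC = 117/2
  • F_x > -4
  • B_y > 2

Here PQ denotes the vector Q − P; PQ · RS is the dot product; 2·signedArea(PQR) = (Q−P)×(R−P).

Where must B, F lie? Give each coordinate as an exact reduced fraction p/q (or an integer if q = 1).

1. F_x = -7/2  [FA · EC = 117/2]
2. F_y = 1  [|FD|² = 729/4]
   → F = (-7/2, 1)
3. B_x = -1/4  [2·signedArea(BFA) = 0 ∩ FA · BC = 117/8]
4. B_y = 3  [2·signedArea(BFA) = 0 ∩ FA · BC = 117/8]
   → B = (-1/4, 3)

B = (-1/4, 3)
F = (-7/2, 1)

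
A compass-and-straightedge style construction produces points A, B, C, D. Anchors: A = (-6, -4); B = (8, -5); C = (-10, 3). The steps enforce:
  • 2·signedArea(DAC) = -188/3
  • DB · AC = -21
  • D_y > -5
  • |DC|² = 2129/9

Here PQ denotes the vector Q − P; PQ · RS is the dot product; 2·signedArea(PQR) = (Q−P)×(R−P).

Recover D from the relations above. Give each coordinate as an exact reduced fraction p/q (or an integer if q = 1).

D = (10/3, -14/3)

1. D_x = 10/3  [2·signedArea(DAC) = -188/3 ∩ DB · AC = -21]
2. D_y = -14/3  [2·signedArea(DAC) = -188/3 ∩ DB · AC = -21]
   → D = (10/3, -14/3)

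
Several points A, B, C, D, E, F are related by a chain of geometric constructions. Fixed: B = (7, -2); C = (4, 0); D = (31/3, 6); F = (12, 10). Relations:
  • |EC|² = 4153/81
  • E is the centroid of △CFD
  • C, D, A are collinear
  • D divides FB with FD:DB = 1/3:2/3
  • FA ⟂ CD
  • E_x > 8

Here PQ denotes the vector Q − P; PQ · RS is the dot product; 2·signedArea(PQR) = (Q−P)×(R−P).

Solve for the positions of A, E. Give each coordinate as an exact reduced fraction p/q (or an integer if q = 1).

A = (9048/685, 5976/685)
E = (79/9, 16/3)

1. A_x = 9048/685  [C, D, A are collinear ∩ FA ⟂ CD]
2. A_y = 5976/685  [C, D, A are collinear ∩ FA ⟂ CD]
   → A = (9048/685, 5976/685)
3. E_x = 79/9  [E is the centroid of △CFD]
4. E_y = 16/3  [E is the centroid of △CFD]
   → E = (79/9, 16/3)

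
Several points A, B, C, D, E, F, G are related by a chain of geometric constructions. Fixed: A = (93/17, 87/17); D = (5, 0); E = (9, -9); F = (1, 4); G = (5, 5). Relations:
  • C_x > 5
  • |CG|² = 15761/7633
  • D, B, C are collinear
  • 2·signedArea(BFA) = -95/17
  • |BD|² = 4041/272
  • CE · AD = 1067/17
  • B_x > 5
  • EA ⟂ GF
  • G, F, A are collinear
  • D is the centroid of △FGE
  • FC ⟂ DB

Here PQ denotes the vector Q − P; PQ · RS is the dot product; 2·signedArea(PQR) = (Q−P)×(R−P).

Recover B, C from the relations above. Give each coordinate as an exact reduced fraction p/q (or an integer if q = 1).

1. B_x = 91/17  [line -19/17·x + 76/17·y + -190/17 = 0 ∩ |BD|² = 4041/272]
2. B_y = 261/68  [line -19/17·x + 76/17·y + -190/17 = 0 ∩ |BD|² = 4041/272]
   → B = (91/17, 261/68)
3. C_x = 40693/7633  [D, B, C are collinear ∩ FC ⟂ DB]
4. C_y = 27492/7633  [D, B, C are collinear ∩ FC ⟂ DB]
   → C = (40693/7633, 27492/7633)

B = (91/17, 261/68)
C = (40693/7633, 27492/7633)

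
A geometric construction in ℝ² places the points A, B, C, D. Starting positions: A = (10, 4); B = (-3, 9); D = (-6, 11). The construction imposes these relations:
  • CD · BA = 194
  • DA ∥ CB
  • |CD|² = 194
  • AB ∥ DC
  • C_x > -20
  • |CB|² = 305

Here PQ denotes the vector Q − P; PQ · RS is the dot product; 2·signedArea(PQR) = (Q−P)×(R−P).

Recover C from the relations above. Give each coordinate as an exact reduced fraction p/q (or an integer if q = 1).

C = (-19, 16)

1. C_x = -19  [DA ∥ CB ∩ AB ∥ DC]
2. C_y = 16  [DA ∥ CB ∩ AB ∥ DC]
   → C = (-19, 16)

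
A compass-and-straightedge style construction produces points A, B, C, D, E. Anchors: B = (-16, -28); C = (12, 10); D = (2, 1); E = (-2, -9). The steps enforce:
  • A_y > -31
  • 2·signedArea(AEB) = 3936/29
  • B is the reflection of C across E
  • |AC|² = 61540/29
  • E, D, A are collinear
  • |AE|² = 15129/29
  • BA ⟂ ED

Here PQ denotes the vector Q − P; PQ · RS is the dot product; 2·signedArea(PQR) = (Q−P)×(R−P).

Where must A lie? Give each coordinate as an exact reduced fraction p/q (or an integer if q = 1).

A = (-304/29, -876/29)

1. A_x = -304/29  [E, D, A are collinear ∩ BA ⟂ ED]
2. A_y = -876/29  [E, D, A are collinear ∩ BA ⟂ ED]
   → A = (-304/29, -876/29)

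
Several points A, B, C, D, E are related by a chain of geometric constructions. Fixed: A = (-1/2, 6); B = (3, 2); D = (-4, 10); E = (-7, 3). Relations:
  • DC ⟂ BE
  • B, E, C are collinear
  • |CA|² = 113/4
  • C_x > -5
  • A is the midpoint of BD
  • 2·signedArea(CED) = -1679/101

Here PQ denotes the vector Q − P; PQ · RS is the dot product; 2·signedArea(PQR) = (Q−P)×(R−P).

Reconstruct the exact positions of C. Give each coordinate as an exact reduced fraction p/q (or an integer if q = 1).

1. C_x = -477/101  [B, E, C are collinear ∩ DC ⟂ BE]
2. C_y = 280/101  [B, E, C are collinear ∩ DC ⟂ BE]
   → C = (-477/101, 280/101)

C = (-477/101, 280/101)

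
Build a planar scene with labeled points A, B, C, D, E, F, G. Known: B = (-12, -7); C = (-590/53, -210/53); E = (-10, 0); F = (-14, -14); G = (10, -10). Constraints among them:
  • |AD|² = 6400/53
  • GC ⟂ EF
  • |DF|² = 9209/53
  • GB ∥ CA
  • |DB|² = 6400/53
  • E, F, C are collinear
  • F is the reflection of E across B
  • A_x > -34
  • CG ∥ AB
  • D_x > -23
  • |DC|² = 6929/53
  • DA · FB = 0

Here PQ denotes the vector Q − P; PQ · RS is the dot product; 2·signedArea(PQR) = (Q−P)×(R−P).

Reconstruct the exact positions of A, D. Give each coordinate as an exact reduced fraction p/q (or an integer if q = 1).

1. A_x = -1756/53  [CG ∥ AB ∩ GB ∥ CA]
2. A_y = -51/53  [CG ∥ AB ∩ GB ∥ CA]
   → A = (-1756/53, -51/53)
3. D_x = -1196/53  [line -2·x + -7·y + -73 = 0 ∩ |AD|² = 6400/53]
4. D_y = -211/53  [line -2·x + -7·y + -73 = 0 ∩ |AD|² = 6400/53]
   → D = (-1196/53, -211/53)

A = (-1756/53, -51/53)
D = (-1196/53, -211/53)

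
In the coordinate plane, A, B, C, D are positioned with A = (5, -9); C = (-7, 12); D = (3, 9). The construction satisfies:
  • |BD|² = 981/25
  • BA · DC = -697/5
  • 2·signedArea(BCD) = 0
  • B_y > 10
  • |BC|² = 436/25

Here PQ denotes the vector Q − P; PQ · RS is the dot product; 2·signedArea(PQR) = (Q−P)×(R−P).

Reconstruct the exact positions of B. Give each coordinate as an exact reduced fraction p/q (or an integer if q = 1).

1. B_x = -3  [2·signedArea(BCD) = 0 ∩ BA · DC = -697/5]
2. B_y = 54/5  [2·signedArea(BCD) = 0 ∩ BA · DC = -697/5]
   → B = (-3, 54/5)

B = (-3, 54/5)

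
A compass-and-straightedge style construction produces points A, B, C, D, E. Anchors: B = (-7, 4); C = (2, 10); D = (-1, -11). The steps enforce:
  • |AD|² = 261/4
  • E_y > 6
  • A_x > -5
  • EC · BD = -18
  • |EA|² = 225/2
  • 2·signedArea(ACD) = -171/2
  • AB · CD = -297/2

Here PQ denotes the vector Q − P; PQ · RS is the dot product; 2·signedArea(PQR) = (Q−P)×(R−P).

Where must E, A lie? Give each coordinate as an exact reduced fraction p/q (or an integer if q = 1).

A = (-4, -7/2)
E = (-5/2, 7)

1. A_x = -4  [2·signedArea(ACD) = -171/2 ∩ AB · CD = -297/2]
2. A_y = -7/2  [2·signedArea(ACD) = -171/2 ∩ AB · CD = -297/2]
   → A = (-4, -7/2)
3. E_x = -5/2  [line -6·x + 15·y + -120 = 0 ∩ |EA|² = 225/2]
4. E_y = 7  [line -6·x + 15·y + -120 = 0 ∩ |EA|² = 225/2]
   → E = (-5/2, 7)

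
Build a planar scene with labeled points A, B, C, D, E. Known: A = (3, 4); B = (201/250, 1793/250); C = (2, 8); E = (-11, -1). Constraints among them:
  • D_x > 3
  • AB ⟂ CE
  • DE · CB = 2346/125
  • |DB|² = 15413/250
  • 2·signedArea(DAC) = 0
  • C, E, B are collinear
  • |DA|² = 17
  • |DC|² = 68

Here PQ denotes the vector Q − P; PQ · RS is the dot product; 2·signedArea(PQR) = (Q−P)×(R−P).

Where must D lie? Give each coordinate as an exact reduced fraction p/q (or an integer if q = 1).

D = (4, 0)

1. D_x = 4  [2·signedArea(DAC) = 0 ∩ DE · CB = 2346/125]
2. D_y = 0  [2·signedArea(DAC) = 0 ∩ DE · CB = 2346/125]
   → D = (4, 0)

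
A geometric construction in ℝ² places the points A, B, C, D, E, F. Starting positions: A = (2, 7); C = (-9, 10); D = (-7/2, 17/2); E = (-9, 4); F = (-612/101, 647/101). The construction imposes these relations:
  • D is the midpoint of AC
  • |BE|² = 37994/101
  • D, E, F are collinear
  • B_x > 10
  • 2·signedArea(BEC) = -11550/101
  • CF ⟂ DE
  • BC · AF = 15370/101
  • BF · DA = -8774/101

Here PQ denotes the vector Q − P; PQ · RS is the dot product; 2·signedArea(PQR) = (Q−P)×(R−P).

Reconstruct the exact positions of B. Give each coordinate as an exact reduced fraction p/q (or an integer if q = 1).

1. B_x = 1016/101  [BF · DA = -8774/101 ∩ BC · AF = 15370/101]
2. B_y = 767/101  [BF · DA = -8774/101 ∩ BC · AF = 15370/101]
   → B = (1016/101, 767/101)

B = (1016/101, 767/101)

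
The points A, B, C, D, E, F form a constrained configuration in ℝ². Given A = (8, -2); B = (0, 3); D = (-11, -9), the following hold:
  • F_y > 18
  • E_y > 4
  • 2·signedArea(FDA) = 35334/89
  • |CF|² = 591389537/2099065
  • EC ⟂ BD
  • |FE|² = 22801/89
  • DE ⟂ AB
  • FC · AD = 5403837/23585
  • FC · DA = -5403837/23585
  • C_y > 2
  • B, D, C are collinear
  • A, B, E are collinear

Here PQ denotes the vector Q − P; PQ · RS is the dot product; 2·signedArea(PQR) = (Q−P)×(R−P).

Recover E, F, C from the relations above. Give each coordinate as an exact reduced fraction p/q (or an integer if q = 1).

1. E_x = -224/89  [A, B, E are collinear ∩ DE ⟂ AB]
2. E_y = 407/89  [A, B, E are collinear ∩ DE ⟂ AB]
   → E = (-224/89, 407/89)
3. F_x = 531/89  [line -7·x + 19·y + -26968/89 = 0 ∩ |FE|² = 22801/89]
4. F_y = 1615/89  [line -7·x + 19·y + -26968/89 = 0 ∩ |FE|² = 22801/89]
   → F = (531/89, 1615/89)
5. C_x = -8624/23585  [B, D, C are collinear ∩ EC ⟂ BD]
6. C_y = 61347/23585  [B, D, C are collinear ∩ EC ⟂ BD]
   → C = (-8624/23585, 61347/23585)

C = (-8624/23585, 61347/23585)
E = (-224/89, 407/89)
F = (531/89, 1615/89)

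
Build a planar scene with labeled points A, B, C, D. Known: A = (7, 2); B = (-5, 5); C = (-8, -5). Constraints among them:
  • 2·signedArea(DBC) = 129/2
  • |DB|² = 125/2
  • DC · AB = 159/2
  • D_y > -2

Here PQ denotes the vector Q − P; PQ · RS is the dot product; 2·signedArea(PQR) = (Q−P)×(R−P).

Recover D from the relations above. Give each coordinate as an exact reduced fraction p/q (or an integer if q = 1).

D = (-1/2, -3/2)

1. D_x = -1/2  [2·signedArea(DBC) = 129/2 ∩ DC · AB = 159/2]
2. D_y = -3/2  [2·signedArea(DBC) = 129/2 ∩ DC · AB = 159/2]
   → D = (-1/2, -3/2)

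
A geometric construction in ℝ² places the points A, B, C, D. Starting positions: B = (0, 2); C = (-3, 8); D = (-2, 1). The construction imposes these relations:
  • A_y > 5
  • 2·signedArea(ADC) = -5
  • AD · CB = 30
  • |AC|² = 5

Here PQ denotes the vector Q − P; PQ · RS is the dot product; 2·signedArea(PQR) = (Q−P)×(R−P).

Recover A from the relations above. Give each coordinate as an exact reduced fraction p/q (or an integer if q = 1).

A = (-2, 6)

1. A_x = -2  [2·signedArea(ADC) = -5 ∩ AD · CB = 30]
2. A_y = 6  [2·signedArea(ADC) = -5 ∩ AD · CB = 30]
   → A = (-2, 6)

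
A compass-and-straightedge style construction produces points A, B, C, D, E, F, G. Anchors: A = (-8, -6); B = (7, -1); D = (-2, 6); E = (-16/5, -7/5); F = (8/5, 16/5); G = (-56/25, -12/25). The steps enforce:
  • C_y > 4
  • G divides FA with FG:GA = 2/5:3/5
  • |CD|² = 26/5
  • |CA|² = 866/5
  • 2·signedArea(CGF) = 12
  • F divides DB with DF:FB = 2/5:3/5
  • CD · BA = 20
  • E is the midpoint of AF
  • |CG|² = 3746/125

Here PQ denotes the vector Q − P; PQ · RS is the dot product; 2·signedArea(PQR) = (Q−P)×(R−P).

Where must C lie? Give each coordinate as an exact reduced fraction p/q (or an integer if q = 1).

1. C_x = -1/5  [CD · BA = 20 ∩ 2·signedArea(CGF) = 12]
2. C_y = 23/5  [CD · BA = 20 ∩ 2·signedArea(CGF) = 12]
   → C = (-1/5, 23/5)

C = (-1/5, 23/5)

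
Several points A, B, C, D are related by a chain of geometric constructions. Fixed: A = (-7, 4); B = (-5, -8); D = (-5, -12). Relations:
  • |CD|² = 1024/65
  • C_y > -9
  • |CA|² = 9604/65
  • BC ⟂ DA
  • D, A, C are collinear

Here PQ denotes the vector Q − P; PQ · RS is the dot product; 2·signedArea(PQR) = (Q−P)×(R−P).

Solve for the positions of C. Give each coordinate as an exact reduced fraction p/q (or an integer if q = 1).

1. C_x = -357/65  [D, A, C are collinear ∩ BC ⟂ DA]
2. C_y = -524/65  [D, A, C are collinear ∩ BC ⟂ DA]
   → C = (-357/65, -524/65)

C = (-357/65, -524/65)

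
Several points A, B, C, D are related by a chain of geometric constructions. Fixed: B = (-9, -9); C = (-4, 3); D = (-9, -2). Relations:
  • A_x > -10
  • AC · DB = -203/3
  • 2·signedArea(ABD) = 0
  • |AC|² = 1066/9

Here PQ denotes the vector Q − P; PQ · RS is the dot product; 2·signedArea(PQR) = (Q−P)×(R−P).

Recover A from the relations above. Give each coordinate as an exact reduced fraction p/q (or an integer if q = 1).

1. A_x = -9  [2·signedArea(ABD) = 0 ∩ AC · DB = -203/3]
2. A_y = -20/3  [2·signedArea(ABD) = 0 ∩ AC · DB = -203/3]
   → A = (-9, -20/3)

A = (-9, -20/3)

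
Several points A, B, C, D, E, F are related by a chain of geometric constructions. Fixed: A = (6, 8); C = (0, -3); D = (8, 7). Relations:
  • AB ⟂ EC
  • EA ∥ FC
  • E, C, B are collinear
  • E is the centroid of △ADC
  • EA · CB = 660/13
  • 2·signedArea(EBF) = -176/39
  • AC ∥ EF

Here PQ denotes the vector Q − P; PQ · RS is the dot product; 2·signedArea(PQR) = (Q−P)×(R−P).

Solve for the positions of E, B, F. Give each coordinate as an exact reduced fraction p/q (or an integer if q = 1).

1. E_x = 14/3  [E is the centroid of △ADC]
2. E_y = 4  [E is the centroid of △ADC]
   → E = (14/3, 4)
3. B_x = 90/13  [E, C, B are collinear ∩ AB ⟂ EC]
4. B_y = 96/13  [E, C, B are collinear ∩ AB ⟂ EC]
   → B = (90/13, 96/13)
5. F_x = -4/3  [EA ∥ FC ∩ AC ∥ EF]
6. F_y = -7  [EA ∥ FC ∩ AC ∥ EF]
   → F = (-4/3, -7)

B = (90/13, 96/13)
E = (14/3, 4)
F = (-4/3, -7)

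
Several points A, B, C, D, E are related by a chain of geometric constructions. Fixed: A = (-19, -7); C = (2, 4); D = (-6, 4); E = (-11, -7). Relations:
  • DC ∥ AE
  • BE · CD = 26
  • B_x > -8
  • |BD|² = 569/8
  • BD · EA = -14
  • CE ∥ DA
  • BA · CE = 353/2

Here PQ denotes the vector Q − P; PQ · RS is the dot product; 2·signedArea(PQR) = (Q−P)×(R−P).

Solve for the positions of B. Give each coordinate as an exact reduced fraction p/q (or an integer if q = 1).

B = (-31/4, -17/4)

1. B_x = -31/4  [BA · CE = 353/2 ∩ BD · EA = -14]
2. B_y = -17/4  [BA · CE = 353/2 ∩ BD · EA = -14]
   → B = (-31/4, -17/4)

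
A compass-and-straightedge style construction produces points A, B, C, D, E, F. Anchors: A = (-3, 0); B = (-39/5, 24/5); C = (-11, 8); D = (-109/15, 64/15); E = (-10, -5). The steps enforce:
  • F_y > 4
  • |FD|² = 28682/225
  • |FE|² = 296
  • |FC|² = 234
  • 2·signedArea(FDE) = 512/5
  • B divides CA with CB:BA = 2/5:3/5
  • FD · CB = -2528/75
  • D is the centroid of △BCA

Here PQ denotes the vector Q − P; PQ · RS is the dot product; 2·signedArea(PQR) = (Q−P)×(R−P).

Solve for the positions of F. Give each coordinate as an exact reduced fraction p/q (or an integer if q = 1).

F = (4, 5)

1. F_x = 4  [2·signedArea(FDE) = 512/5 ∩ FD · CB = -2528/75]
2. F_y = 5  [2·signedArea(FDE) = 512/5 ∩ FD · CB = -2528/75]
   → F = (4, 5)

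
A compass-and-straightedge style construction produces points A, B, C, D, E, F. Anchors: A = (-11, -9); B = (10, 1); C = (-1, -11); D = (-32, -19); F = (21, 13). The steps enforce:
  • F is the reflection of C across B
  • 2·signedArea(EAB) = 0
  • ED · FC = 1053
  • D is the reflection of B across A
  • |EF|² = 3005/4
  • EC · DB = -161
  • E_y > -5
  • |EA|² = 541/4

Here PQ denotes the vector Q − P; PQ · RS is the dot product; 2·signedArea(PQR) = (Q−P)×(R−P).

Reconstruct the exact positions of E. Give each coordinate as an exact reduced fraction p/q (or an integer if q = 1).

E = (-1/2, -4)

1. E_x = -1/2  [2·signedArea(EAB) = 0 ∩ ED · FC = 1053]
2. E_y = -4  [2·signedArea(EAB) = 0 ∩ ED · FC = 1053]
   → E = (-1/2, -4)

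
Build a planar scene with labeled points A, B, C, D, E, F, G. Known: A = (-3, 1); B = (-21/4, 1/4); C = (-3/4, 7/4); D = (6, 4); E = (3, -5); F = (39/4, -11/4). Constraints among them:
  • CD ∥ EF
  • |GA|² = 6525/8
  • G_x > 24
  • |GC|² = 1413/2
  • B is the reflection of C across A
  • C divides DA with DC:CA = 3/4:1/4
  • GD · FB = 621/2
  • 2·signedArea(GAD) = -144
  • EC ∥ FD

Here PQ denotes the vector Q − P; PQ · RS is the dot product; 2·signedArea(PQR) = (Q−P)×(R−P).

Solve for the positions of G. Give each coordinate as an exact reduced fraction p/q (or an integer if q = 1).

G = (99/4, -23/4)

1. G_x = 99/4  [2·signedArea(GAD) = -144 ∩ GD · FB = 621/2]
2. G_y = -23/4  [2·signedArea(GAD) = -144 ∩ GD · FB = 621/2]
   → G = (99/4, -23/4)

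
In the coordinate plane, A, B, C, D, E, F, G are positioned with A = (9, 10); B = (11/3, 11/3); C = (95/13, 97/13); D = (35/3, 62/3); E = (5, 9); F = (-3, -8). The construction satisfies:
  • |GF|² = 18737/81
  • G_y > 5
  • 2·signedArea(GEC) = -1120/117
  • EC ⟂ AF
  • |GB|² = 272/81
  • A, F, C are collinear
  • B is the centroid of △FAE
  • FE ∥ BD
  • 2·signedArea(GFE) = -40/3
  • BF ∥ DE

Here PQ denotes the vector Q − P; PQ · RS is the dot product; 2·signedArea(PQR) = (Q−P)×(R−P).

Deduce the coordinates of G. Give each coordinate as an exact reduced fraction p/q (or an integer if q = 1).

G = (37/9, 49/9)

1. G_x = 37/9  [2·signedArea(GEC) = -1120/117 ∩ 2·signedArea(GFE) = -40/3]
2. G_y = 49/9  [2·signedArea(GEC) = -1120/117 ∩ 2·signedArea(GFE) = -40/3]
   → G = (37/9, 49/9)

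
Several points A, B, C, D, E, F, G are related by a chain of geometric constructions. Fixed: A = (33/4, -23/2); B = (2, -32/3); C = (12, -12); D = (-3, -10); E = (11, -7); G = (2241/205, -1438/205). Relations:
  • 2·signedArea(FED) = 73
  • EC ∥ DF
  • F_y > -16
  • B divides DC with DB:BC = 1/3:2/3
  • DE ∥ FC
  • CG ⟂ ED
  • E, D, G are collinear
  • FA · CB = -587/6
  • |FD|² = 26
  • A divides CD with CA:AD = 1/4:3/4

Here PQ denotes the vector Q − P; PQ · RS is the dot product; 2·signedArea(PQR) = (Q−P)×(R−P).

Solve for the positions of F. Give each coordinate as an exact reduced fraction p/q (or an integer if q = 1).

F = (-2, -15)

1. F_x = -2  [DE ∥ FC ∩ EC ∥ DF]
2. F_y = -15  [DE ∥ FC ∩ EC ∥ DF]
   → F = (-2, -15)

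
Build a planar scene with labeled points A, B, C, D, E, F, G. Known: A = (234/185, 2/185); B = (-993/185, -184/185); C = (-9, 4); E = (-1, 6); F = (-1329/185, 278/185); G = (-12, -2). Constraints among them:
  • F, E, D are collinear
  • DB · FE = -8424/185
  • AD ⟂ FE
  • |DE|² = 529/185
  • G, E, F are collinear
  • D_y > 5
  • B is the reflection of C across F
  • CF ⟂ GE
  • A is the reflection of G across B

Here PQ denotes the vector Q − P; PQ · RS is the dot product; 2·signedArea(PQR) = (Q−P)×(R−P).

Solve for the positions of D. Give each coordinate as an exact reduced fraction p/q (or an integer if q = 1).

D = (-438/185, 926/185)

1. D_x = -438/185  [F, E, D are collinear ∩ AD ⟂ FE]
2. D_y = 926/185  [F, E, D are collinear ∩ AD ⟂ FE]
   → D = (-438/185, 926/185)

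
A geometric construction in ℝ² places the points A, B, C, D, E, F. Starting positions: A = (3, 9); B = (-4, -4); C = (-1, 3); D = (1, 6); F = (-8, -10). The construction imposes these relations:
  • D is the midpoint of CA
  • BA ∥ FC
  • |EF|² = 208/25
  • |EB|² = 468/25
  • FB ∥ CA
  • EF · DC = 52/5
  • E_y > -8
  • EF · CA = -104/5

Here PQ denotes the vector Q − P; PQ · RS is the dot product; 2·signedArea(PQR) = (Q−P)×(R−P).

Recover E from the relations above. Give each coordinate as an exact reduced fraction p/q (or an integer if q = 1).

E = (-32/5, -38/5)

1. E_x = -32/5  [line -4·x + -6·y + -356/5 = 0 ∩ |EF|² = 208/25]
2. E_y = -38/5  [line -4·x + -6·y + -356/5 = 0 ∩ |EF|² = 208/25]
   → E = (-32/5, -38/5)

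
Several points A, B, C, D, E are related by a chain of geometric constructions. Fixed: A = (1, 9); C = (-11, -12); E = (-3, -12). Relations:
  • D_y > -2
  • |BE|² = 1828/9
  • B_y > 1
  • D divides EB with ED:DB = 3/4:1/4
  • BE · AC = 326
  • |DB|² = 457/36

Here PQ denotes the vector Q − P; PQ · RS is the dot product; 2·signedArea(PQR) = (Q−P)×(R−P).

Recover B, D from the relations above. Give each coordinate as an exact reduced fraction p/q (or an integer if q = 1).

1. B_x = -1/3  [line 12·x + 21·y + -38 = 0 ∩ |BE|² = 1828/9]
2. B_y = 2  [line 12·x + 21·y + -38 = 0 ∩ |BE|² = 1828/9]
   → B = (-1/3, 2)
3. D_x = -1  [D divides EB with ED:DB = 3/4:1/4]
4. D_y = -3/2  [D divides EB with ED:DB = 3/4:1/4]
   → D = (-1, -3/2)

B = (-1/3, 2)
D = (-1, -3/2)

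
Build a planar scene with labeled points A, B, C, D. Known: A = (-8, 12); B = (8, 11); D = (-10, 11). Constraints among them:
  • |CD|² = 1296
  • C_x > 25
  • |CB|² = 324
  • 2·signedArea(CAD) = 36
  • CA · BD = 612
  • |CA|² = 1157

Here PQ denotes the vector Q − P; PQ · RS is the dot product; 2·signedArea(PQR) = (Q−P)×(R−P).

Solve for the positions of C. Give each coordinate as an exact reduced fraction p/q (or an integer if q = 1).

C = (26, 11)

1. C_x = 26  [2·signedArea(CAD) = 36 ∩ CA · BD = 612]
2. C_y = 11  [2·signedArea(CAD) = 36 ∩ CA · BD = 612]
   → C = (26, 11)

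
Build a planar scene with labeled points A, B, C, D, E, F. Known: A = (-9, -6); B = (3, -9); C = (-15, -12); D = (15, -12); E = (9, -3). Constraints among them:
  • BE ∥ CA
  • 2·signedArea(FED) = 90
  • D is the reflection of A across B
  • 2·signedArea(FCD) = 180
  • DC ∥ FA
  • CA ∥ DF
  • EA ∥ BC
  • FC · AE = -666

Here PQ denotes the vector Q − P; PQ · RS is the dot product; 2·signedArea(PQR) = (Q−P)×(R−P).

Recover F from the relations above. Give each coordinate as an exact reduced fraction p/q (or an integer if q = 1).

1. F_x = 21  [DC ∥ FA ∩ CA ∥ DF]
2. F_y = -6  [DC ∥ FA ∩ CA ∥ DF]
   → F = (21, -6)

F = (21, -6)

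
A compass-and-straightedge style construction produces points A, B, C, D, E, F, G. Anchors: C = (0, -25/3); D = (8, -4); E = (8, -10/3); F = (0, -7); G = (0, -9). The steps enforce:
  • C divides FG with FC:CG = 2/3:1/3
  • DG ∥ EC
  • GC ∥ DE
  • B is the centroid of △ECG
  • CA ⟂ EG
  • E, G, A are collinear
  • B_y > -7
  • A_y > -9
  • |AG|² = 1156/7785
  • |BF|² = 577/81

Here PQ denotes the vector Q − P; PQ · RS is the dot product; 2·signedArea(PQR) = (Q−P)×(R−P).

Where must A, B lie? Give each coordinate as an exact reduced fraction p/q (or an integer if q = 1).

A = (272/865, -22777/2595)
B = (8/3, -62/9)

1. A_x = 272/865  [E, G, A are collinear ∩ CA ⟂ EG]
2. A_y = -22777/2595  [E, G, A are collinear ∩ CA ⟂ EG]
   → A = (272/865, -22777/2595)
3. B_x = 8/3  [B is the centroid of △ECG]
4. B_y = -62/9  [B is the centroid of △ECG]
   → B = (8/3, -62/9)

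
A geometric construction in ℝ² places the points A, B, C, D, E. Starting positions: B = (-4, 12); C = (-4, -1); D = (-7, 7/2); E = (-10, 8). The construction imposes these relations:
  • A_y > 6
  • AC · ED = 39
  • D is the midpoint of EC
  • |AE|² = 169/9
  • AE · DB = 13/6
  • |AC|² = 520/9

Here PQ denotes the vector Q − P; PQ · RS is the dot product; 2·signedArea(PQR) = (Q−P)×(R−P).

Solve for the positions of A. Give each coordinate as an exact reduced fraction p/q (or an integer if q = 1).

A = (-6, 19/3)

1. A_x = -6  [AE · DB = 13/6 ∩ AC · ED = 39]
2. A_y = 19/3  [AE · DB = 13/6 ∩ AC · ED = 39]
   → A = (-6, 19/3)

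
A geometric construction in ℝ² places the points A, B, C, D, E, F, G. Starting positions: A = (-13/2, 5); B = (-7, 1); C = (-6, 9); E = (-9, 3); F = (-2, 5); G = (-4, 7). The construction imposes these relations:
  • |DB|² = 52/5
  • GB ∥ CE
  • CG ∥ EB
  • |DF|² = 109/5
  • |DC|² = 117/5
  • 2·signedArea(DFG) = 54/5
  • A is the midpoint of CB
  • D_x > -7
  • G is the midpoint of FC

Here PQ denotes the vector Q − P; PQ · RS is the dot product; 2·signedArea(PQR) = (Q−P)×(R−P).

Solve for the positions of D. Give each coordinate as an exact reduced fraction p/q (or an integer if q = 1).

D = (-33/5, 21/5)

1. D_x = -33/5  [line -2·x + -2·y + -24/5 = 0 ∩ |DC|² = 117/5]
2. D_y = 21/5  [line -2·x + -2·y + -24/5 = 0 ∩ |DC|² = 117/5]
   → D = (-33/5, 21/5)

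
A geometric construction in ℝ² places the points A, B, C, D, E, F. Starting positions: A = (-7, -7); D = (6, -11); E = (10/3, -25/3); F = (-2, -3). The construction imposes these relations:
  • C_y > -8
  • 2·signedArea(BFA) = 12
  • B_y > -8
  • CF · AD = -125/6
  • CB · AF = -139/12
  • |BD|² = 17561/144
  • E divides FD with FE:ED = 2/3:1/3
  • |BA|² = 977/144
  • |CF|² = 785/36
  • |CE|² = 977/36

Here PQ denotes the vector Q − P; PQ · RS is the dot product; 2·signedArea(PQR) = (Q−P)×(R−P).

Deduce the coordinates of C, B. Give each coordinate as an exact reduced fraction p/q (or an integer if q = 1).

B = (-53/12, -22/3)
C = (-11/6, -23/3)

1. B_x = -53/12  [line 4·x + -5·y + -19 = 0 ∩ |BA|² = 977/144]
2. B_y = -22/3  [line 4·x + -5·y + -19 = 0 ∩ |BA|² = 977/144]
   → B = (-53/12, -22/3)
3. C_x = -11/6  [CF · AD = -125/6 ∩ CB · AF = -139/12]
4. C_y = -23/3  [CF · AD = -125/6 ∩ CB · AF = -139/12]
   → C = (-11/6, -23/3)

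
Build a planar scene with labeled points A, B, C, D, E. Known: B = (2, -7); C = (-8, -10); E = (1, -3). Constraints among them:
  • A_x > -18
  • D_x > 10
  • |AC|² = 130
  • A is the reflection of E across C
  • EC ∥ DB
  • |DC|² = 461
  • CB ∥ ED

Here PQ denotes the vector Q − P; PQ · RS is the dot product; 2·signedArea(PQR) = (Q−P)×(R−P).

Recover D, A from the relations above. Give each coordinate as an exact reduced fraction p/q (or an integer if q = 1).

A = (-17, -17)
D = (11, 0)

1. D_x = 11  [EC ∥ DB ∩ CB ∥ ED]
2. D_y = 0  [EC ∥ DB ∩ CB ∥ ED]
   → D = (11, 0)
3. A_x = -17  [A is the reflection of E across C]
4. A_y = -17  [A is the reflection of E across C]
   → A = (-17, -17)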